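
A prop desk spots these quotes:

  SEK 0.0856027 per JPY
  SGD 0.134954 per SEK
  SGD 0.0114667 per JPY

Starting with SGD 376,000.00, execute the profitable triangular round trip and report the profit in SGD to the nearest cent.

Profit: SGD 2,811.03

Profitable loop is SGD → JPY → SEK → SGD:
SGD 376,000.00 ÷ 0.0114667 = JPY 32,790,602
JPY 32,790,602 × 0.0856027 = SEK 2,806,964.10
SEK 2,806,964.10 × 0.134954 = SGD 378,811.03
Profit = SGD 378,811.03 − SGD 376,000.00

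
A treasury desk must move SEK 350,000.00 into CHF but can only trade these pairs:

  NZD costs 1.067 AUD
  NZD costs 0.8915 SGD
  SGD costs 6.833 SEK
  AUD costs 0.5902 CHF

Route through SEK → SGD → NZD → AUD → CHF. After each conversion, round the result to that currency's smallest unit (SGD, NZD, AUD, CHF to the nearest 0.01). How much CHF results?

SEK 350,000.00 ÷ 6.833 = SGD 51,222.01
SGD 51,222.01 ÷ 0.8915 = NZD 57,455.98
NZD 57,455.98 × 1.067 = AUD 61,305.53
AUD 61,305.53 × 0.5902 = CHF 36,182.52

CHF 36,182.52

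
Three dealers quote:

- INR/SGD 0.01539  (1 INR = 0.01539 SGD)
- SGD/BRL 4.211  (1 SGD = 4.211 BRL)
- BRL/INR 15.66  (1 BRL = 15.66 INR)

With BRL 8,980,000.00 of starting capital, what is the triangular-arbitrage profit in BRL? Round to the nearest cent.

Profit: BRL 133,641.81

Profitable loop is BRL → INR → SGD → BRL:
BRL 8,980,000.00 × 15.66 = INR 140,626,800.00
INR 140,626,800.00 × 0.01539 = SGD 2,164,246.45
SGD 2,164,246.45 × 4.211 = BRL 9,113,641.81
Profit = BRL 9,113,641.81 − BRL 8,980,000.00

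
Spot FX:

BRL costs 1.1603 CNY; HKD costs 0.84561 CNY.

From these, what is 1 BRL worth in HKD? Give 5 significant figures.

BRL/HKD = 1.3721

1 BRL × 1.1603 = 1.1603 CNY
1.1603 CNY ÷ 0.84561 = 1.37215 HKD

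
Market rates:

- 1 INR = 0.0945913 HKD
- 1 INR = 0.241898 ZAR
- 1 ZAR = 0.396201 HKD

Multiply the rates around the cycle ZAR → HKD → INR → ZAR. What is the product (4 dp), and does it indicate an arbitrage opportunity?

1.0132 (arbitrage exists)

Around ZAR → HKD → INR → ZAR: 1 × 0.396201 ÷ 0.0945913 × 0.241898 = 1.013203
Product > 1; profitable direction is ZAR → HKD → INR → ZAR.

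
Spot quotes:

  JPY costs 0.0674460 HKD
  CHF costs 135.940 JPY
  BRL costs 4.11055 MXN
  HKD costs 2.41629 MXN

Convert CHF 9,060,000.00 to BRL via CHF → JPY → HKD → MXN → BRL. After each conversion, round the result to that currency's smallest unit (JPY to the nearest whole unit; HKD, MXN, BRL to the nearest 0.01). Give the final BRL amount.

BRL 48,829,331.96

CHF 9,060,000.00 × 135.940 = JPY 1,231,616,400
JPY 1,231,616,400 × 0.0674460 = HKD 83,067,599.71
HKD 83,067,599.71 × 2.41629 = MXN 200,715,410.50
MXN 200,715,410.50 ÷ 4.11055 = BRL 48,829,331.96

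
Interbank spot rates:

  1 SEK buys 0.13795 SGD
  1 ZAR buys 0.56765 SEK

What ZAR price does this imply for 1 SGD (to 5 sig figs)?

1 SGD ÷ 0.13795 = 7.249 SEK
7.249 SEK ÷ 0.56765 = 12.7702 ZAR

SGD/ZAR = 12.770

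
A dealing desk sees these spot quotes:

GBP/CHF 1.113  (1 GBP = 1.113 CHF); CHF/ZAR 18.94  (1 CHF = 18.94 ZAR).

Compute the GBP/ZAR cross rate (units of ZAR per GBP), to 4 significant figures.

GBP/ZAR = 21.08

1 GBP × 1.113 = 1.113 CHF
1.113 CHF × 18.94 = 21.0802 ZAR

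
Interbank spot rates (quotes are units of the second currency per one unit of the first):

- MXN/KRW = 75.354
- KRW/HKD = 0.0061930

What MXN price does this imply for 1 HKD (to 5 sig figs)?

1 HKD ÷ 0.0061930 = 161.473 KRW
161.473 KRW ÷ 75.354 = 2.14285 MXN

HKD/MXN = 2.1429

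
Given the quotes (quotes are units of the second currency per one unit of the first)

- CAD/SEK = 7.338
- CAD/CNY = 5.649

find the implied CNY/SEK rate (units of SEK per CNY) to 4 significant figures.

CNY/SEK = 1.299

1 CNY ÷ 5.649 = 0.177022 CAD
0.177022 CAD × 7.338 = 1.29899 SEK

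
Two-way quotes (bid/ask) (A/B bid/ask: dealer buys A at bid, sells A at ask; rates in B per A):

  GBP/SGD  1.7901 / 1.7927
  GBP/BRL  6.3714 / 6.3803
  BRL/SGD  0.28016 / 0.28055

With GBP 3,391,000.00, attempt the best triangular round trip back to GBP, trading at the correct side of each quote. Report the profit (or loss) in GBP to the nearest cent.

Best loop GBP → SGD → BRL → GBP:
GBP 3,391,000.00 × 1.7901 (sell GBP at bid) = SGD 6,070,229.10
SGD 6,070,229.10 ÷ 0.28055 (buy BRL at ask) = BRL 21,636,888.61
BRL 21,636,888.61 ÷ 6.3803 (buy GBP at ask) = GBP 3,391,202.39

Net profit: GBP 202.39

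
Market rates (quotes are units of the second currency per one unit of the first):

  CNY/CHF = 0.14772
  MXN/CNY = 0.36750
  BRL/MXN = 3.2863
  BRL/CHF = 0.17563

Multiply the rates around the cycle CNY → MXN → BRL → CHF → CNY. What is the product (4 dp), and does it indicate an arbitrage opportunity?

0.9845 (arbitrage exists)

Around CNY → MXN → BRL → CHF → CNY: 1 ÷ 0.36750 ÷ 3.2863 × 0.17563 ÷ 0.14772 = 0.984453
Product < 1; profitable direction is CNY → CHF → BRL → MXN → CNY.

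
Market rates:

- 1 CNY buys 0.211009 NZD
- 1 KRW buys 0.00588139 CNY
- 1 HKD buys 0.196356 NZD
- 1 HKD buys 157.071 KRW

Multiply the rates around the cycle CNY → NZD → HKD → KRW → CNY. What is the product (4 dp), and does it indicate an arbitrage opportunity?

Around CNY → NZD → HKD → KRW → CNY: 1 × 0.211009 ÷ 0.196356 × 157.071 × 0.00588139 = 0.992734
Product < 1; profitable direction is CNY → KRW → HKD → NZD → CNY.

0.9927 (arbitrage exists)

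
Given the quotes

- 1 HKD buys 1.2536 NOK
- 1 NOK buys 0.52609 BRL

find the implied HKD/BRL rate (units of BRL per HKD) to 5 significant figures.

1 HKD × 1.2536 = 1.2536 NOK
1.2536 NOK × 0.52609 = 0.659506 BRL

HKD/BRL = 0.65951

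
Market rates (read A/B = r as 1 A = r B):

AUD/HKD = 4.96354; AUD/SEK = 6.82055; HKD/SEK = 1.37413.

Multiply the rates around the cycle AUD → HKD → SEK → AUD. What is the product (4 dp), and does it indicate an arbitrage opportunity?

1.0000 (no arbitrage)

Around AUD → HKD → SEK → AUD: 1 × 4.96354 × 1.37413 ÷ 6.82055 = 1.000000
Product ≈ 1 (deviation 0.000%, within rounding noise).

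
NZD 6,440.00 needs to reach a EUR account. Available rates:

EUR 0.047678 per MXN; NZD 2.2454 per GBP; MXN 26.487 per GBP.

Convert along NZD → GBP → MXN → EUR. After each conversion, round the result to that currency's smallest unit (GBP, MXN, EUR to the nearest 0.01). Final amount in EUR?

NZD 6,440.00 ÷ 2.2454 = GBP 2,868.09
GBP 2,868.09 × 26.487 = MXN 75,967.10
MXN 75,967.10 × 0.047678 = EUR 3,621.96

EUR 3,621.96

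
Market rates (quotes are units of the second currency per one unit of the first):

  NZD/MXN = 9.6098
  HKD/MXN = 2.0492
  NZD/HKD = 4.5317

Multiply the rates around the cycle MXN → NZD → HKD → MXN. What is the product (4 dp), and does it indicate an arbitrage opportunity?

0.9663 (arbitrage exists)

Around MXN → NZD → HKD → MXN: 1 ÷ 9.6098 × 4.5317 × 2.0492 = 0.966343
Product < 1; profitable direction is MXN → HKD → NZD → MXN.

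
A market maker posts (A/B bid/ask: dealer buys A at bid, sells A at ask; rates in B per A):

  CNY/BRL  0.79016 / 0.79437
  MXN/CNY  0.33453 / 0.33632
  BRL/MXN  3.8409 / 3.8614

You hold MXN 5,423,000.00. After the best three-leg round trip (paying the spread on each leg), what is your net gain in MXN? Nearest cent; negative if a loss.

Best loop MXN → CNY → BRL → MXN:
MXN 5,423,000.00 × 0.33453 (sell MXN at bid) = CNY 1,814,156.19
CNY 1,814,156.19 × 0.79016 (sell CNY at bid) = BRL 1,433,473.66
BRL 1,433,473.66 × 3.8409 (sell BRL at bid) = MXN 5,505,828.96

Net profit: MXN 82,828.96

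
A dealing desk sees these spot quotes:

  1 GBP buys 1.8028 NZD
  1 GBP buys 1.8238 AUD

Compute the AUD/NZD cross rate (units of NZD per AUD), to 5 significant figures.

AUD/NZD = 0.98849

1 AUD ÷ 1.8238 = 0.548306 GBP
0.548306 GBP × 1.8028 = 0.988486 NZD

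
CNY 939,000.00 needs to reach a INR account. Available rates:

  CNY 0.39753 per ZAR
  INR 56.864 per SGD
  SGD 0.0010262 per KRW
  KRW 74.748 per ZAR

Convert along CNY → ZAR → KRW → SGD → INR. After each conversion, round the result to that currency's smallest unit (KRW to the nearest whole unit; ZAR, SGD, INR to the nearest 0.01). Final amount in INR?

CNY 939,000.00 ÷ 0.39753 = ZAR 2,362,085.88
ZAR 2,362,085.88 × 74.748 = KRW 176,561,195
KRW 176,561,195 × 0.0010262 = SGD 181,187.10
SGD 181,187.10 × 56.864 = INR 10,303,023.25

INR 10,303,023.25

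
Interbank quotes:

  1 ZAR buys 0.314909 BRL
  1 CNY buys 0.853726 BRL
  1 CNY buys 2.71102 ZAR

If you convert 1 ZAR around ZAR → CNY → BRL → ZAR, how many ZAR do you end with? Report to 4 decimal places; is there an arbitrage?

Around ZAR → CNY → BRL → ZAR: 1 ÷ 2.71102 × 0.853726 ÷ 0.314909 = 1.000002
Product ≈ 1 (deviation 0.000%, within rounding noise).

1.0000 (no arbitrage)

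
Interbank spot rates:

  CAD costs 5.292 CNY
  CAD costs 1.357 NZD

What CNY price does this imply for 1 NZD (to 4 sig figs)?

NZD/CNY = 3.900

1 NZD ÷ 1.357 = 0.73692 CAD
0.73692 CAD × 5.292 = 3.89978 CNY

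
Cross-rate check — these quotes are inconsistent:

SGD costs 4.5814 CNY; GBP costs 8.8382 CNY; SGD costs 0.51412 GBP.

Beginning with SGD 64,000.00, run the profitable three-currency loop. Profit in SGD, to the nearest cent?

Profit: SGD 528.25

Profitable loop is SGD → CNY → GBP → SGD:
SGD 64,000.00 × 4.5814 = CNY 293,209.60
CNY 293,209.60 ÷ 8.8382 = GBP 33,175.26
GBP 33,175.26 ÷ 0.51412 = SGD 64,528.25
Profit = SGD 64,528.25 − SGD 64,000.00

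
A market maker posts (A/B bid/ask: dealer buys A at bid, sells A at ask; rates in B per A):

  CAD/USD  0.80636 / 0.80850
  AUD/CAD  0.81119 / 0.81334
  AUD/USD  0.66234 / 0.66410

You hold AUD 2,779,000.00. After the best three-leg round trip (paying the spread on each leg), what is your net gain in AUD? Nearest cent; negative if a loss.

Net profit: AUD 20,093.30

Best loop AUD → USD → CAD → AUD:
AUD 2,779,000.00 × 0.66234 (sell AUD at bid) = USD 1,840,642.86
USD 1,840,642.86 ÷ 0.80850 (buy CAD at ask) = CAD 2,276,614.55
CAD 2,276,614.55 ÷ 0.81334 (buy AUD at ask) = AUD 2,799,093.30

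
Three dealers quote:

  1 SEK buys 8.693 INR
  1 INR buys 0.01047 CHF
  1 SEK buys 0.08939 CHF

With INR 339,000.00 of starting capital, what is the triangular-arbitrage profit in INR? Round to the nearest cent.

Profitable loop is INR → CHF → SEK → INR:
INR 339,000.00 × 0.01047 = CHF 3,549.33
CHF 3,549.33 ÷ 0.08939 = SEK 39,706.12
SEK 39,706.12 × 8.693 = INR 345,165.29
Profit = INR 345,165.29 − INR 339,000.00

Profit: INR 6,165.29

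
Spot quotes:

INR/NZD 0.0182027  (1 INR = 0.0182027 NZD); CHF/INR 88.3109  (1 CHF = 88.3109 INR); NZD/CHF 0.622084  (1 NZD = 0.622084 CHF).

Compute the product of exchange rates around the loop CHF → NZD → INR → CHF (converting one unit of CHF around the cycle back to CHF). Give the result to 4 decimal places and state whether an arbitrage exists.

Around CHF → NZD → INR → CHF: 1 ÷ 0.622084 ÷ 0.0182027 ÷ 88.3109 = 1.000002
Product ≈ 1 (deviation 0.000%, within rounding noise).

1.0000 (no arbitrage)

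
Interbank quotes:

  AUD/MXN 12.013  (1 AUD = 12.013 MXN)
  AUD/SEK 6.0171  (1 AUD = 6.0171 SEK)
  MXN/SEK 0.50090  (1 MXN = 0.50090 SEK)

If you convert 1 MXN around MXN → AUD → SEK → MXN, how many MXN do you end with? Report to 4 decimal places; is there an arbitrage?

1.0000 (no arbitrage)

Around MXN → AUD → SEK → MXN: 1 ÷ 12.013 × 6.0171 ÷ 0.50090 = 0.999965
Product ≈ 1 (deviation 0.004%, within rounding noise).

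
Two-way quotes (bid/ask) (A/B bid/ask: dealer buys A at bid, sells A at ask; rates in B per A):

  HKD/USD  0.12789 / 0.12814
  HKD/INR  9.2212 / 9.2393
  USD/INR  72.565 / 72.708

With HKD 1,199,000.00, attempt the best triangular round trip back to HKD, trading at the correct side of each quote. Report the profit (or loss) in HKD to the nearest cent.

Net profit: HKD 5,325.55

Best loop HKD → USD → INR → HKD:
HKD 1,199,000.00 × 0.12789 (sell HKD at bid) = USD 153,340.11
USD 153,340.11 × 72.565 (sell USD at bid) = INR 11,127,125.08
INR 11,127,125.08 ÷ 9.2393 (buy HKD at ask) = HKD 1,204,325.55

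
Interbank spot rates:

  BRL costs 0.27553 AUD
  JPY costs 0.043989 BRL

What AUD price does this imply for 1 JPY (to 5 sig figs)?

JPY/AUD = 0.012120

1 JPY × 0.043989 = 0.043989 BRL
0.043989 BRL × 0.27553 = 0.0121203 AUD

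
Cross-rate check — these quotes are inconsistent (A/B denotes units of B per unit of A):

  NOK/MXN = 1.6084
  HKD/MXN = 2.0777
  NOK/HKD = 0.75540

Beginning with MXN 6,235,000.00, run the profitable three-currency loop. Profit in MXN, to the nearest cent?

Profitable loop is MXN → HKD → NOK → MXN:
MXN 6,235,000.00 ÷ 2.0777 = HKD 3,000,914.47
HKD 3,000,914.47 ÷ 0.75540 = NOK 3,972,616.46
NOK 3,972,616.46 × 1.6084 = MXN 6,389,556.31
Profit = MXN 6,389,556.31 − MXN 6,235,000.00

Profit: MXN 154,556.31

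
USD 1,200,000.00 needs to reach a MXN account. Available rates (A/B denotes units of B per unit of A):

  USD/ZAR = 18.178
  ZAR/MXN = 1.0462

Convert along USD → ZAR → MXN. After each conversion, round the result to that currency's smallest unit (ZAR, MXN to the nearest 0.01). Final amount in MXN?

USD 1,200,000.00 × 18.178 = ZAR 21,813,600.00
ZAR 21,813,600.00 × 1.0462 = MXN 22,821,388.32

MXN 22,821,388.32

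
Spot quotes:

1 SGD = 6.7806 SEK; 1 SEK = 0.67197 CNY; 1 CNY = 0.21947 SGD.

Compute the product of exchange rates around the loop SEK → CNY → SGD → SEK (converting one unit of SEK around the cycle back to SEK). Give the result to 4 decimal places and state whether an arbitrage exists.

1.0000 (no arbitrage)

Around SEK → CNY → SGD → SEK: 1 × 0.67197 × 0.21947 × 6.7806 = 0.999984
Product ≈ 1 (deviation 0.002%, within rounding noise).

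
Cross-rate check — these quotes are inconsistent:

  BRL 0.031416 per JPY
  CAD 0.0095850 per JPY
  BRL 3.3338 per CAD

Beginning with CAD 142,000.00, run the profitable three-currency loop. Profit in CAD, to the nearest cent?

Profitable loop is CAD → BRL → JPY → CAD:
CAD 142,000.00 × 3.3338 = BRL 473,399.60
BRL 473,399.60 ÷ 0.031416 = JPY 15,068,742
JPY 15,068,742 × 0.0095850 = CAD 144,433.89
Profit = CAD 144,433.89 − CAD 142,000.00

Profit: CAD 2,433.89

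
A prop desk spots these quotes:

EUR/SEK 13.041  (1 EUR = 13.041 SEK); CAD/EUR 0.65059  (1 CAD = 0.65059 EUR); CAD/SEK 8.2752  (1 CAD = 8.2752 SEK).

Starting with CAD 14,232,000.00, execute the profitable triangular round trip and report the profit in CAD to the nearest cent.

Profitable loop is CAD → EUR → SEK → CAD:
CAD 14,232,000.00 × 0.65059 = EUR 9,259,196.88
EUR 9,259,196.88 × 13.041 = SEK 120,749,186.51
SEK 120,749,186.51 ÷ 8.2752 = CAD 14,591,694.04
Profit = CAD 14,591,694.04 − CAD 14,232,000.00

Profit: CAD 359,694.04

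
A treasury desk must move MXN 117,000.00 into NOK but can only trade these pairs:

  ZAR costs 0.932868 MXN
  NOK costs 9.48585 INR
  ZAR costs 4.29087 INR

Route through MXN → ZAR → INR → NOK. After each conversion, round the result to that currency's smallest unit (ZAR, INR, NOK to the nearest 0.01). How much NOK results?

MXN 117,000.00 ÷ 0.932868 = ZAR 125,419.67
ZAR 125,419.67 × 4.29087 = INR 538,159.50
INR 538,159.50 ÷ 9.48585 = NOK 56,732.87

NOK 56,732.87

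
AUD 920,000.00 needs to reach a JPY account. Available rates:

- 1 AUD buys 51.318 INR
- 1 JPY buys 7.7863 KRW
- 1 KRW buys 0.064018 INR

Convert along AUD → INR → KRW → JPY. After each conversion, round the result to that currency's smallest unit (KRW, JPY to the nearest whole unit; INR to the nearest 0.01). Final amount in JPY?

JPY 94,716,211

AUD 920,000.00 × 51.318 = INR 47,212,560.00
INR 47,212,560.00 ÷ 0.064018 = KRW 737,488,831
KRW 737,488,831 ÷ 7.7863 = JPY 94,716,211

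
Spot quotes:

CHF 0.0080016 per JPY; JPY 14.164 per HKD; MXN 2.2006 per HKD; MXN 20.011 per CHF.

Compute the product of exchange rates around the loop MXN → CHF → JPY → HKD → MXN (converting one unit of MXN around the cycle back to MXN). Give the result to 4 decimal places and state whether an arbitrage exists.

Around MXN → CHF → JPY → HKD → MXN: 1 ÷ 20.011 ÷ 0.0080016 ÷ 14.164 × 2.2006 = 0.970308
Product < 1; profitable direction is MXN → HKD → JPY → CHF → MXN.

0.9703 (arbitrage exists)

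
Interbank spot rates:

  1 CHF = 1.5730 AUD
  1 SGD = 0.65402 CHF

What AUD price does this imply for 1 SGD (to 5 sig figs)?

SGD/AUD = 1.0288

1 SGD × 0.65402 = 0.65402 CHF
0.65402 CHF × 1.5730 = 1.02877 AUD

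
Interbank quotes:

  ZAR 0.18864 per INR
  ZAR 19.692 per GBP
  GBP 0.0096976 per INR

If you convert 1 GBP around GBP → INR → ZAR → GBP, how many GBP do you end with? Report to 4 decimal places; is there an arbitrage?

0.9878 (arbitrage exists)

Around GBP → INR → ZAR → GBP: 1 ÷ 0.0096976 × 0.18864 ÷ 19.692 = 0.987824
Product < 1; profitable direction is GBP → ZAR → INR → GBP.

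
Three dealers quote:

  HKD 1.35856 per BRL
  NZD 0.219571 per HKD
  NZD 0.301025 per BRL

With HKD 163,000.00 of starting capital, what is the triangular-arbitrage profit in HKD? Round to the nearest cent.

Profitable loop is HKD → BRL → NZD → HKD:
HKD 163,000.00 ÷ 1.35856 = BRL 119,979.98
BRL 119,979.98 × 0.301025 = NZD 36,116.97
NZD 36,116.97 ÷ 0.219571 = HKD 164,488.81
Profit = HKD 164,488.81 − HKD 163,000.00

Profit: HKD 1,488.81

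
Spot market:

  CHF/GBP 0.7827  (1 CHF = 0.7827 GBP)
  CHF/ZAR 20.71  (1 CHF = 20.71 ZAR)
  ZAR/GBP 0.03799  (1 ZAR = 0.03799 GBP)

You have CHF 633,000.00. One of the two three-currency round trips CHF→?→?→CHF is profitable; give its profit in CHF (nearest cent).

Profitable loop is CHF → ZAR → GBP → CHF:
CHF 633,000.00 × 20.71 = ZAR 13,109,430.00
ZAR 13,109,430.00 × 0.03799 = GBP 498,027.25
GBP 498,027.25 ÷ 0.7827 = CHF 636,293.91
Profit = CHF 636,293.91 − CHF 633,000.00

Profit: CHF 3,293.91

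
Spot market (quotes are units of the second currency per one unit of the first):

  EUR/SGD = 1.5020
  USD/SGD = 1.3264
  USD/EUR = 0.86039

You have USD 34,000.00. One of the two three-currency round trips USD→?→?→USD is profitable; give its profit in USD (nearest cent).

Profit: USD 897.00

Profitable loop is USD → SGD → EUR → USD:
USD 34,000.00 × 1.3264 = SGD 45,097.60
SGD 45,097.60 ÷ 1.5020 = EUR 30,025.03
EUR 30,025.03 ÷ 0.86039 = USD 34,897.00
Profit = USD 34,897.00 − USD 34,000.00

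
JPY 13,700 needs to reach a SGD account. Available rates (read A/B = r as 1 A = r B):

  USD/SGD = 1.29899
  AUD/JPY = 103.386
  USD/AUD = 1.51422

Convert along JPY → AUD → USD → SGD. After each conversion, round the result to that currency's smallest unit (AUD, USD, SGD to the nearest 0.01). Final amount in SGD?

JPY 13,700 ÷ 103.386 = AUD 132.51
AUD 132.51 ÷ 1.51422 = USD 87.51
USD 87.51 × 1.29899 = SGD 113.67

SGD 113.67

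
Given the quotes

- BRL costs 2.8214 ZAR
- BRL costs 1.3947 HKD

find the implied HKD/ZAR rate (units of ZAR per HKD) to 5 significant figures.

HKD/ZAR = 2.0229

1 HKD ÷ 1.3947 = 0.717 BRL
0.717 BRL × 2.8214 = 2.02294 ZAR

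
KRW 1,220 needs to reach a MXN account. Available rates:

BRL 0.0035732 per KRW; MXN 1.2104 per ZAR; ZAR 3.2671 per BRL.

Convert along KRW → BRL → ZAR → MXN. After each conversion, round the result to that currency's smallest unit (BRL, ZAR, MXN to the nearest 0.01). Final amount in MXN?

KRW 1,220 × 0.0035732 = BRL 4.36
BRL 4.36 × 3.2671 = ZAR 14.24
ZAR 14.24 × 1.2104 = MXN 17.24

MXN 17.24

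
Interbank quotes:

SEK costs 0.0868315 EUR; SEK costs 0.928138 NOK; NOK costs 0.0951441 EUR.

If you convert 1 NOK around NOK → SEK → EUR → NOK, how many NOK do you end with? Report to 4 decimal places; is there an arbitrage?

0.9833 (arbitrage exists)

Around NOK → SEK → EUR → NOK: 1 ÷ 0.928138 × 0.0868315 ÷ 0.0951441 = 0.983293
Product < 1; profitable direction is NOK → EUR → SEK → NOK.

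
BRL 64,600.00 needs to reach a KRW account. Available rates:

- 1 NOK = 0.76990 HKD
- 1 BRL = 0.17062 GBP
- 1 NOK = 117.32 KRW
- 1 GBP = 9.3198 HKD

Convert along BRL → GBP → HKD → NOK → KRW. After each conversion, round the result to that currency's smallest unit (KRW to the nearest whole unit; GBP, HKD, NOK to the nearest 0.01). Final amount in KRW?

BRL 64,600.00 × 0.17062 = GBP 11,022.05
GBP 11,022.05 × 9.3198 = HKD 102,723.30
HKD 102,723.30 ÷ 0.76990 = NOK 133,424.21
NOK 133,424.21 × 117.32 = KRW 15,653,328

KRW 15,653,328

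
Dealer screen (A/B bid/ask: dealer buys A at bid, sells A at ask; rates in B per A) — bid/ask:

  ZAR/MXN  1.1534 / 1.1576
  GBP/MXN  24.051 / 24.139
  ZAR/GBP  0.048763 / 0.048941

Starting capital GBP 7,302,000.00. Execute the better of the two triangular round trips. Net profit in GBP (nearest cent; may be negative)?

Best loop GBP → MXN → ZAR → GBP:
GBP 7,302,000.00 × 24.051 (sell GBP at bid) = MXN 175,620,402.00
MXN 175,620,402.00 ÷ 1.1576 (buy ZAR at ask) = ZAR 151,710,782.65
ZAR 151,710,782.65 × 0.048763 (sell ZAR at bid) = GBP 7,397,872.89

Net profit: GBP 95,872.89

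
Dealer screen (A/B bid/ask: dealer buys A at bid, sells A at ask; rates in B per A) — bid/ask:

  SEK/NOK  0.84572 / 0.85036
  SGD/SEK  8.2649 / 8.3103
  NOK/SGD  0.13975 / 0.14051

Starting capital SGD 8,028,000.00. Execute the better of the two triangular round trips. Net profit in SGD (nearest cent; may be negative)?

Net profit: SGD 57,010.81

Best loop SGD → NOK → SEK → SGD:
SGD 8,028,000.00 ÷ 0.14051 (buy NOK at ask) = NOK 57,134,723.51
NOK 57,134,723.51 ÷ 0.85036 (buy SEK at ask) = SEK 67,188,865.31
SEK 67,188,865.31 ÷ 8.3103 (buy SGD at ask) = SGD 8,085,010.81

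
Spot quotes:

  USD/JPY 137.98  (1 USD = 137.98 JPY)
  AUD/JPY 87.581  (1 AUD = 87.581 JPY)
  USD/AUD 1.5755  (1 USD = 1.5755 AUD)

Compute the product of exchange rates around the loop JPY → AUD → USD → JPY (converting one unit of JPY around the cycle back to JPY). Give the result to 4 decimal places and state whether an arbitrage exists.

1.0000 (no arbitrage)

Around JPY → AUD → USD → JPY: 1 ÷ 87.581 ÷ 1.5755 × 137.98 = 0.999972
Product ≈ 1 (deviation 0.003%, within rounding noise).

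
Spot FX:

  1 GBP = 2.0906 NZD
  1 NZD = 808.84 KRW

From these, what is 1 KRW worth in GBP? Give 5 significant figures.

1 KRW ÷ 808.84 = 0.00123634 NZD
0.00123634 NZD ÷ 2.0906 = 0.00059138 GBP

KRW/GBP = 0.00059138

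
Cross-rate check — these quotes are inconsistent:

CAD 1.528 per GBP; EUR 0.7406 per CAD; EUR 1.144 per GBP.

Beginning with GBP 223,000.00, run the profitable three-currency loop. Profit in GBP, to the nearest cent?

Profitable loop is GBP → EUR → CAD → GBP:
GBP 223,000.00 × 1.144 = EUR 255,112.00
EUR 255,112.00 ÷ 0.7406 = CAD 344,466.65
CAD 344,466.65 ÷ 1.528 = GBP 225,436.29
Profit = GBP 225,436.29 − GBP 223,000.00

Profit: GBP 2,436.29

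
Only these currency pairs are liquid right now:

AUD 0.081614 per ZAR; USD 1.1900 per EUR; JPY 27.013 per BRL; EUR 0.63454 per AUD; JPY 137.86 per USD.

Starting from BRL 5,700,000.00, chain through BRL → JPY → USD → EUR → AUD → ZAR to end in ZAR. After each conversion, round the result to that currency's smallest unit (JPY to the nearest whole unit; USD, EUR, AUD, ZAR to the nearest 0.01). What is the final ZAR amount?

BRL 5,700,000.00 × 27.013 = JPY 153,974,100
JPY 153,974,100 ÷ 137.86 = USD 1,116,887.42
USD 1,116,887.42 ÷ 1.1900 = EUR 938,560.86
EUR 938,560.86 ÷ 0.63454 = AUD 1,479,120.09
AUD 1,479,120.09 ÷ 0.081614 = ZAR 18,123,362.29

ZAR 18,123,362.29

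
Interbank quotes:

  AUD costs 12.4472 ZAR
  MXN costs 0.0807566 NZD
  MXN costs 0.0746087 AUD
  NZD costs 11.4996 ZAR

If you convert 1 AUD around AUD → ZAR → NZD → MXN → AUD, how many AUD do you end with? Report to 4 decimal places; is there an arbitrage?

1.0000 (no arbitrage)

Around AUD → ZAR → NZD → MXN → AUD: 1 × 12.4472 ÷ 11.4996 ÷ 0.0807566 × 0.0746087 = 1.000001
Product ≈ 1 (deviation 0.000%, within rounding noise).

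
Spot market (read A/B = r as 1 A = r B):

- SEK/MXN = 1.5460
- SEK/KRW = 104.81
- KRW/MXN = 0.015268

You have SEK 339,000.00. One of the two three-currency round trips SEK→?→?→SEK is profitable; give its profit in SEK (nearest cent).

Profitable loop is SEK → KRW → MXN → SEK:
SEK 339,000.00 × 104.81 = KRW 35,530,590
KRW 35,530,590 × 0.015268 = MXN 542,481.05
MXN 542,481.05 ÷ 1.5460 = SEK 350,893.30
Profit = SEK 350,893.30 − SEK 339,000.00

Profit: SEK 11,893.30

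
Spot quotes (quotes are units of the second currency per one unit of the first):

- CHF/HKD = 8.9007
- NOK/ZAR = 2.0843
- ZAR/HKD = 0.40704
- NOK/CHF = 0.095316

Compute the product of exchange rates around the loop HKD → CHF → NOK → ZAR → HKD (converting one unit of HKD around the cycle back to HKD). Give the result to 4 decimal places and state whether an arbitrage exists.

Around HKD → CHF → NOK → ZAR → HKD: 1 ÷ 8.9007 ÷ 0.095316 × 2.0843 × 0.40704 = 1.000017
Product ≈ 1 (deviation 0.002%, within rounding noise).

1.0000 (no arbitrage)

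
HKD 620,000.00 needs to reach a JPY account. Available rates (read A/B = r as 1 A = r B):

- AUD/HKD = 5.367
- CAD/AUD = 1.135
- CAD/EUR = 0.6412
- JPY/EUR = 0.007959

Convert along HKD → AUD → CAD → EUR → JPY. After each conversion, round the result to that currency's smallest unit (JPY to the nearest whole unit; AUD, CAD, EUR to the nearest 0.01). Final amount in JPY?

HKD 620,000.00 ÷ 5.367 = AUD 115,520.78
AUD 115,520.78 ÷ 1.135 = CAD 101,780.42
CAD 101,780.42 × 0.6412 = EUR 65,261.61
EUR 65,261.61 ÷ 0.007959 = JPY 8,199,725

JPY 8,199,725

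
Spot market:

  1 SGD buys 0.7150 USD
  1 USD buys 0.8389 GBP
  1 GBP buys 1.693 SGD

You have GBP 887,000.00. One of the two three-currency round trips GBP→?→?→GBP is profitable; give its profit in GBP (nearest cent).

Profitable loop is GBP → SGD → USD → GBP:
GBP 887,000.00 × 1.693 = SGD 1,501,691.00
SGD 1,501,691.00 × 0.7150 = USD 1,073,709.06
USD 1,073,709.06 × 0.8389 = GBP 900,734.53
Profit = GBP 900,734.53 − GBP 887,000.00

Profit: GBP 13,734.53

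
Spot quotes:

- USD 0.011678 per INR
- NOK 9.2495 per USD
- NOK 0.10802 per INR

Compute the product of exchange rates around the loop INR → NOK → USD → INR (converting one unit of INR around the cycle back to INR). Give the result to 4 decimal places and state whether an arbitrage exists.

Around INR → NOK → USD → INR: 1 × 0.10802 ÷ 9.2495 ÷ 0.011678 = 1.000040
Product ≈ 1 (deviation 0.004%, within rounding noise).

1.0000 (no arbitrage)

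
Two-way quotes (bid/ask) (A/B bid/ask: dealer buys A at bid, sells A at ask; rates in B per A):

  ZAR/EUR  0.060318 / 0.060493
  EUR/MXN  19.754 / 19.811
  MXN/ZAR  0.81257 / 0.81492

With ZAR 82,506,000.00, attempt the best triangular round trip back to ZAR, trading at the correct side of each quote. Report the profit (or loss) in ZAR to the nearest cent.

Best loop ZAR → MXN → EUR → ZAR:
ZAR 82,506,000.00 ÷ 0.81492 (buy MXN at ask) = MXN 101,244,293.92
MXN 101,244,293.92 ÷ 19.811 (buy EUR at ask) = EUR 5,110,509.01
EUR 5,110,509.01 ÷ 0.060493 (buy ZAR at ask) = ZAR 84,480,997.90

Net profit: ZAR 1,974,997.90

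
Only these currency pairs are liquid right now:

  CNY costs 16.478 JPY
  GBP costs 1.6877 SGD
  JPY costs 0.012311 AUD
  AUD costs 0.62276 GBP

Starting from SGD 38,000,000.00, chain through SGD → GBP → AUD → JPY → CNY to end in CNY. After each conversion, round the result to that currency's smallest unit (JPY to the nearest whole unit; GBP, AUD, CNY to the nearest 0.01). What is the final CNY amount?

SGD 38,000,000.00 ÷ 1.6877 = GBP 22,515,849.97
GBP 22,515,849.97 ÷ 0.62276 = AUD 36,154,939.25
AUD 36,154,939.25 ÷ 0.012311 = JPY 2,936,799,549
JPY 2,936,799,549 ÷ 16.478 = CNY 178,225,485.44

CNY 178,225,485.44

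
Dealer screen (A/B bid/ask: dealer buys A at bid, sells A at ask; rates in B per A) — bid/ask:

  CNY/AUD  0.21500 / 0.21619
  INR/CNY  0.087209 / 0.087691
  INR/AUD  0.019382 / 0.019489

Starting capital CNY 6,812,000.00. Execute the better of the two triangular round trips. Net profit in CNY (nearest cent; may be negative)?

Best loop CNY → INR → AUD → CNY:
CNY 6,812,000.00 ÷ 0.087691 (buy INR at ask) = INR 77,681,860.17
INR 77,681,860.17 × 0.019382 (sell INR at bid) = AUD 1,505,629.81
AUD 1,505,629.81 ÷ 0.21619 (buy CNY at ask) = CNY 6,964,382.32

Net profit: CNY 152,382.32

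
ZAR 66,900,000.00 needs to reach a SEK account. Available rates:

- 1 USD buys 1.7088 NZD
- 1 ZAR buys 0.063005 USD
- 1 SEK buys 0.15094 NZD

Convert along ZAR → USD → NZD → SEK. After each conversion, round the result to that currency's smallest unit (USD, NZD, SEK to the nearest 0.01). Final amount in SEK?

SEK 47,718,636.21

ZAR 66,900,000.00 × 0.063005 = USD 4,215,034.50
USD 4,215,034.50 × 1.7088 = NZD 7,202,650.95
NZD 7,202,650.95 ÷ 0.15094 = SEK 47,718,636.21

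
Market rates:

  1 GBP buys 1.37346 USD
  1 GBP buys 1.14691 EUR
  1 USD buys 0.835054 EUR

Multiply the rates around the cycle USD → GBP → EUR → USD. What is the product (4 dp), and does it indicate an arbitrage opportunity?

Around USD → GBP → EUR → USD: 1 ÷ 1.37346 × 1.14691 ÷ 0.835054 = 0.999997
Product ≈ 1 (deviation 0.000%, within rounding noise).

1.0000 (no arbitrage)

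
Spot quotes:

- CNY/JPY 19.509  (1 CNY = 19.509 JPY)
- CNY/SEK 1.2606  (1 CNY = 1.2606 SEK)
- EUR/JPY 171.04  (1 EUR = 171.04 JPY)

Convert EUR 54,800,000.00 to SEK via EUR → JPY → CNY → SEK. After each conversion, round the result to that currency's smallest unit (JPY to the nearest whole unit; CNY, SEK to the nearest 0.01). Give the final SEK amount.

SEK 605,648,352.82

EUR 54,800,000.00 × 171.04 = JPY 9,372,992,000
JPY 9,372,992,000 ÷ 19.509 = CNY 480,444,512.79
CNY 480,444,512.79 × 1.2606 = SEK 605,648,352.82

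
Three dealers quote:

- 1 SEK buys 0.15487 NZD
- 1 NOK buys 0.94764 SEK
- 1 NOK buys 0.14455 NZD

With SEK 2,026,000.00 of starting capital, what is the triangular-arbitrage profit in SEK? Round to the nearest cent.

Profit: SEK 30,989.28

Profitable loop is SEK → NZD → NOK → SEK:
SEK 2,026,000.00 × 0.15487 = NZD 313,766.62
NZD 313,766.62 ÷ 0.14455 = NOK 2,170,644.21
NOK 2,170,644.21 × 0.94764 = SEK 2,056,989.28
Profit = SEK 2,056,989.28 − SEK 2,026,000.00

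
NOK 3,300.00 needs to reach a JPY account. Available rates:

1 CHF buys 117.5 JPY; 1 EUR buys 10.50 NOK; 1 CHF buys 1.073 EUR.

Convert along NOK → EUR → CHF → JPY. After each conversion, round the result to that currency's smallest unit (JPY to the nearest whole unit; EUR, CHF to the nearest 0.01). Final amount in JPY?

NOK 3,300.00 ÷ 10.50 = EUR 314.29
EUR 314.29 ÷ 1.073 = CHF 292.91
CHF 292.91 × 117.5 = JPY 34,417

JPY 34,417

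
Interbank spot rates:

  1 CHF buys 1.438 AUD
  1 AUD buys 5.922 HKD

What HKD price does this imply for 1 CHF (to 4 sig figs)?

CHF/HKD = 8.516

1 CHF × 1.438 = 1.438 AUD
1.438 AUD × 5.922 = 8.51584 HKD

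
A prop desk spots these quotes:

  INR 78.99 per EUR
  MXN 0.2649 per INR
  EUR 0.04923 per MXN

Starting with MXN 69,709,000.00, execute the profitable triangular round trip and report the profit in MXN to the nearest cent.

Profitable loop is MXN → EUR → INR → MXN:
MXN 69,709,000.00 × 0.04923 = EUR 3,431,774.07
EUR 3,431,774.07 × 78.99 = INR 271,075,833.79
INR 271,075,833.79 × 0.2649 = MXN 71,807,988.37
Profit = MXN 71,807,988.37 − MXN 69,709,000.00

Profit: MXN 2,098,988.37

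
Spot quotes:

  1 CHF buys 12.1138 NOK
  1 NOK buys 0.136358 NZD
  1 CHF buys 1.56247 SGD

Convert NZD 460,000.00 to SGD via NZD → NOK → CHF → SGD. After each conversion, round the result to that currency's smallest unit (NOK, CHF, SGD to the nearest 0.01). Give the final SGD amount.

NZD 460,000.00 ÷ 0.136358 = NOK 3,373,472.77
NOK 3,373,472.77 ÷ 12.1138 = CHF 278,481.80
CHF 278,481.80 × 1.56247 = SGD 435,119.46

SGD 435,119.46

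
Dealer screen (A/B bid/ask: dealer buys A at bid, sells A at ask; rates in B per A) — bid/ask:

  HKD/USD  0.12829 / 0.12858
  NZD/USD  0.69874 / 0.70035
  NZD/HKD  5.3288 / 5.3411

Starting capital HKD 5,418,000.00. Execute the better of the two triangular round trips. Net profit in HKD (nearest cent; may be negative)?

Best loop HKD → NZD → USD → HKD:
HKD 5,418,000.00 ÷ 5.3411 (buy NZD at ask) = NZD 1,014,397.78
NZD 1,014,397.78 × 0.69874 (sell NZD at bid) = USD 708,800.31
USD 708,800.31 ÷ 0.12858 (buy HKD at ask) = HKD 5,512,523.78

Net profit: HKD 94,523.78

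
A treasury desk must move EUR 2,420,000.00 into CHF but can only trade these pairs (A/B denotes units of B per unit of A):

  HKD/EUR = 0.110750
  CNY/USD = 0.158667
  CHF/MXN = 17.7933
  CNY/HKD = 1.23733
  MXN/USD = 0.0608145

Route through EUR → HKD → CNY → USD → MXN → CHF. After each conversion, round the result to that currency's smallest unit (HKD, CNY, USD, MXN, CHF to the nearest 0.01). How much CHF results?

CHF 2,589,459.11

EUR 2,420,000.00 ÷ 0.110750 = HKD 21,851,015.80
HKD 21,851,015.80 ÷ 1.23733 = CNY 17,659,812.50
CNY 17,659,812.50 × 0.158667 = USD 2,802,029.47
USD 2,802,029.47 ÷ 0.0608145 = MXN 46,075,022.73
MXN 46,075,022.73 ÷ 17.7933 = CHF 2,589,459.11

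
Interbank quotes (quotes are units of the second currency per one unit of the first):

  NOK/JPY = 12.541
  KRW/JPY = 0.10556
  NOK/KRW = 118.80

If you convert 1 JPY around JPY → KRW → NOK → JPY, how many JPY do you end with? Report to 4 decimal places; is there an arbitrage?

1.0000 (no arbitrage)

Around JPY → KRW → NOK → JPY: 1 ÷ 0.10556 ÷ 118.80 × 12.541 = 1.000038
Product ≈ 1 (deviation 0.004%, within rounding noise).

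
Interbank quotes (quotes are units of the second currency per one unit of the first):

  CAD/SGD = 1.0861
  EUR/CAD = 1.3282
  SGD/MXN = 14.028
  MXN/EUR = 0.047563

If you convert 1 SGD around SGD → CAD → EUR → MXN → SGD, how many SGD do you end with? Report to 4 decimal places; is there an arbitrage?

1.0390 (arbitrage exists)

Around SGD → CAD → EUR → MXN → SGD: 1 ÷ 1.0861 ÷ 1.3282 ÷ 0.047563 ÷ 14.028 = 1.038967
Product > 1; profitable direction is SGD → CAD → EUR → MXN → SGD.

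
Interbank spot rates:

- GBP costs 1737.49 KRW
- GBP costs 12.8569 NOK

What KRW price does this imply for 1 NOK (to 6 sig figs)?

NOK/KRW = 135.141

1 NOK ÷ 12.8569 = 0.0777792 GBP
0.0777792 GBP × 1737.49 = 135.141 KRW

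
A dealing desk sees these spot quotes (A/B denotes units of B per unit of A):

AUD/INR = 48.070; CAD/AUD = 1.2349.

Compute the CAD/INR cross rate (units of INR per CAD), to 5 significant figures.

1 CAD × 1.2349 = 1.2349 AUD
1.2349 AUD × 48.070 = 59.3616 INR

CAD/INR = 59.362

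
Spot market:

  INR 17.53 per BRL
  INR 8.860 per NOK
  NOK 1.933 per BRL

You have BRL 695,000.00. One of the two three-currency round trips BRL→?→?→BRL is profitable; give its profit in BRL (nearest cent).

Profitable loop is BRL → INR → NOK → BRL:
BRL 695,000.00 × 17.53 = INR 12,183,350.00
INR 12,183,350.00 ÷ 8.860 = NOK 1,375,095.94
NOK 1,375,095.94 ÷ 1.933 = BRL 711,379.17
Profit = BRL 711,379.17 − BRL 695,000.00

Profit: BRL 16,379.17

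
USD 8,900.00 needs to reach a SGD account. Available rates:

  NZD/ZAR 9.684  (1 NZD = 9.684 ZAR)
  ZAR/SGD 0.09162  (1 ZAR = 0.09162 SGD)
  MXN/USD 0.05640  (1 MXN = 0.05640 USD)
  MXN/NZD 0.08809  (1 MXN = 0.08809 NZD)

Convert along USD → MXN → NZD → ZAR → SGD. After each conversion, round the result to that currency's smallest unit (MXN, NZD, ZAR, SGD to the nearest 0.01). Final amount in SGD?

SGD 12,333.40

USD 8,900.00 ÷ 0.05640 = MXN 157,801.42
MXN 157,801.42 × 0.08809 = NZD 13,900.73
NZD 13,900.73 × 9.684 = ZAR 134,614.67
ZAR 134,614.67 × 0.09162 = SGD 12,333.40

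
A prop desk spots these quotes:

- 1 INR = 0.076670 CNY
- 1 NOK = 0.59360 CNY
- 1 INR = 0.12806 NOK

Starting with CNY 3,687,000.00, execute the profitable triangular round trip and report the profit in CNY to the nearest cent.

Profit: CNY 31,700.58

Profitable loop is CNY → NOK → INR → CNY:
CNY 3,687,000.00 ÷ 0.59360 = NOK 6,211,253.37
NOK 6,211,253.37 ÷ 0.12806 = INR 48,502,681.32
INR 48,502,681.32 × 0.076670 = CNY 3,718,700.58
Profit = CNY 3,718,700.58 − CNY 3,687,000.00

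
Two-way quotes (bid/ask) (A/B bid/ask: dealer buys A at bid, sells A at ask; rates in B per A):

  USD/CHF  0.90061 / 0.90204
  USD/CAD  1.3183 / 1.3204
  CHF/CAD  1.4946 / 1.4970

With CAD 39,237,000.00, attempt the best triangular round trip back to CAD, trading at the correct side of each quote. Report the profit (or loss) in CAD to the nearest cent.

Net profit: CAD 762,265.97

Best loop CAD → USD → CHF → CAD:
CAD 39,237,000.00 ÷ 1.3204 (buy USD at ask) = USD 29,715,995.15
USD 29,715,995.15 × 0.90061 (sell USD at bid) = CHF 26,762,522.39
CHF 26,762,522.39 × 1.4946 (sell CHF at bid) = CAD 39,999,265.97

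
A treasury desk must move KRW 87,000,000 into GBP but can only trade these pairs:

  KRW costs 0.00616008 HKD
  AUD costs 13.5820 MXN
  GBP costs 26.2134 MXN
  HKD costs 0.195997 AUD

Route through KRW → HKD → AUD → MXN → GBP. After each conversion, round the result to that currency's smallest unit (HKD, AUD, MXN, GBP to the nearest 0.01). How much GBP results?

GBP 54,424.62

KRW 87,000,000 × 0.00616008 = HKD 535,926.96
HKD 535,926.96 × 0.195997 = AUD 105,040.08
AUD 105,040.08 × 13.5820 = MXN 1,426,654.37
MXN 1,426,654.37 ÷ 26.2134 = GBP 54,424.62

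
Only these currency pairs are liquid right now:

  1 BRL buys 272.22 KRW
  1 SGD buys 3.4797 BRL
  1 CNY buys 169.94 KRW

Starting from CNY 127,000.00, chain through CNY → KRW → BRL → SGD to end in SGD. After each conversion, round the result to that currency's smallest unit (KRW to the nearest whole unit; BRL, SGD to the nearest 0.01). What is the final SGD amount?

CNY 127,000.00 × 169.94 = KRW 21,582,380
KRW 21,582,380 ÷ 272.22 = BRL 79,282.86
BRL 79,282.86 ÷ 3.4797 = SGD 22,784.40

SGD 22,784.40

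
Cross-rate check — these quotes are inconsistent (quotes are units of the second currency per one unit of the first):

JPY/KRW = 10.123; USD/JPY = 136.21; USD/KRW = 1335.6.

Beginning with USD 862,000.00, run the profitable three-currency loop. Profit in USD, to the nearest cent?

Profit: USD 27,916.14

Profitable loop is USD → JPY → KRW → USD:
USD 862,000.00 × 136.21 = JPY 117,413,020
JPY 117,413,020 × 10.123 = KRW 1,188,572,001
KRW 1,188,572,001 ÷ 1335.6 = USD 889,916.14
Profit = USD 889,916.14 − USD 862,000.00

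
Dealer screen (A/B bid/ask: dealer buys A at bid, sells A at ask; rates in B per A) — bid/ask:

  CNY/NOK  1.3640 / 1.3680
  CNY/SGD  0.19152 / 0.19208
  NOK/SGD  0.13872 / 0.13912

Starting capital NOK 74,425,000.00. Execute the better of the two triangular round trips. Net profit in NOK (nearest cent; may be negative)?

Net profit: NOK 470,773.43

Best loop NOK → CNY → SGD → NOK:
NOK 74,425,000.00 ÷ 1.3680 (buy CNY at ask) = CNY 54,404,239.77
CNY 54,404,239.77 × 0.19152 (sell CNY at bid) = SGD 10,419,500.00
SGD 10,419,500.00 ÷ 0.13912 (buy NOK at ask) = NOK 74,895,773.43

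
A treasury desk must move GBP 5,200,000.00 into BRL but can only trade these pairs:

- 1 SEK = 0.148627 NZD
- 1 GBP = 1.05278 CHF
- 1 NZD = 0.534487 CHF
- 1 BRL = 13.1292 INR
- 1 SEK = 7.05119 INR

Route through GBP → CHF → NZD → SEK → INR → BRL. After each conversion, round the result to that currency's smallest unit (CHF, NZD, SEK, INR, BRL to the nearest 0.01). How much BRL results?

GBP 5,200,000.00 × 1.05278 = CHF 5,474,456.00
CHF 5,474,456.00 ÷ 0.534487 = NZD 10,242,449.30
NZD 10,242,449.30 ÷ 0.148627 = SEK 68,913,786.19
SEK 68,913,786.19 × 7.05119 = INR 485,924,200.05
INR 485,924,200.05 ÷ 13.1292 = BRL 37,010,952.69

BRL 37,010,952.69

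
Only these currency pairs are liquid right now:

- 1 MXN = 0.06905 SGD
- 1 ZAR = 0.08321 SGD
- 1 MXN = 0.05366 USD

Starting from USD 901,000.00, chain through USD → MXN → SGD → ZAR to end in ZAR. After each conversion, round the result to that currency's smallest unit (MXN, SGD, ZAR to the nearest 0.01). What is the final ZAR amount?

USD 901,000.00 ÷ 0.05366 = MXN 16,790,905.70
MXN 16,790,905.70 × 0.06905 = SGD 1,159,412.04
SGD 1,159,412.04 ÷ 0.08321 = ZAR 13,933,566.16

ZAR 13,933,566.16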